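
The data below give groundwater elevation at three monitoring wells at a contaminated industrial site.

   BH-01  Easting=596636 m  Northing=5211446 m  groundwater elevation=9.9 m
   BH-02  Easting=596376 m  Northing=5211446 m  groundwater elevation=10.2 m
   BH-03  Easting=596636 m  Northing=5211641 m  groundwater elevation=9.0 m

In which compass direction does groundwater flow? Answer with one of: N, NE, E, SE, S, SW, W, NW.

N

∂h/∂x = (10.2 − 9.9) / (596376 − 596636) = -0.001154
∂h/∂y = (9.0 − 9.9) / (5211641 − 5211446) = -0.004615
Flow = −∇h = (+0.001154 east, +0.004615 north), which points north.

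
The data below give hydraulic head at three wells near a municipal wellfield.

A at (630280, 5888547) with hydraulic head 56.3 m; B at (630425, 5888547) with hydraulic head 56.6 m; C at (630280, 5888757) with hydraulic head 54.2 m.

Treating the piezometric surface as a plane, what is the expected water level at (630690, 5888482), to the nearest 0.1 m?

∂h/∂x = (56.6 − 56.3) / (630425 − 630280) = +0.002069
∂h/∂y = (54.2 − 56.3) / (5888757 − 5888547) = -0.010000
h(630690, 5888482) = 56.3 + (+0.002069)·(410) + (-0.010000)·(-65) = 56.3 +0.848 +0.650 = 57.798 m.

57.8 m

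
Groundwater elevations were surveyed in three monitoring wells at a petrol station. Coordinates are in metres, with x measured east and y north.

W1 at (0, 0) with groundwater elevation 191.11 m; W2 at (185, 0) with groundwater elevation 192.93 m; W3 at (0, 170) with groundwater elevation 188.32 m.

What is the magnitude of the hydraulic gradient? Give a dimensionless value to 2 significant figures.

0.019

∂h/∂x = (192.93 − 191.11) / (185 − 0) = +0.009838
∂h/∂y = (188.32 − 191.11) / (170 − 0) = -0.01641
|∇h| = √(0.009838² + -0.01641²) = 0.01913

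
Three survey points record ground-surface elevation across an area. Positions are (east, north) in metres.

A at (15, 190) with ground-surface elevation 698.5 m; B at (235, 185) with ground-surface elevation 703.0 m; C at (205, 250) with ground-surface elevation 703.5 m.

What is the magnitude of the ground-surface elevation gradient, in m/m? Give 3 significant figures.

Taking A as reference: B−A = (220, -5, +4.5); C−A = (190, 60, +5.0).
Determinant of the coordinate differences = 220·60 − 190·(-5) = 14150.
∂z/∂x = [(+4.5)·60 − (+5.0)·(-5)] / 14150 = +0.02085
∂z/∂y = [220·(+5.0) − 190·(+4.5)] / 14150 = +0.01731
|∇f| = √(0.02085² + 0.01731²) = 0.0271 m/m

0.0271 m/m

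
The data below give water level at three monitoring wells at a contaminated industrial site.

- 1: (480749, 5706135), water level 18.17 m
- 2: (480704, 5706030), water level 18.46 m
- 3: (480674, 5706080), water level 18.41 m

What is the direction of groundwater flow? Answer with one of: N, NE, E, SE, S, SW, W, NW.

NE

Taking 1 as reference: 2−1 = (-45, -105, +0.29); 3−1 = (-75, -55, +0.24).
Determinant of the coordinate differences = (-45)·(-55) − (-75)·(-105) = -5400.
∂h/∂x = [(+0.29)·(-55) − (+0.24)·(-105)] / -5400 = -0.001713
∂h/∂y = [(-45)·(+0.24) − (-75)·(+0.29)] / -5400 = -0.002028
Flow = −∇h = (+0.001713 east, +0.002028 north), which points northeast.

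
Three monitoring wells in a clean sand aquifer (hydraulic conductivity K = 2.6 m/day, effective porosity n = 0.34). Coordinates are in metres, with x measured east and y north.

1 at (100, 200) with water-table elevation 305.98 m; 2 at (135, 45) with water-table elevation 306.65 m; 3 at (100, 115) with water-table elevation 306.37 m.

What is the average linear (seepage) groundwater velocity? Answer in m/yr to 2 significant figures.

13 m/yr

Three-point gradient (reference 1): Δ to 2 = (35, -155, +0.67), Δ to 3 = (0, -85, +0.39).
∂h/∂x = -0.001176, ∂h/∂y = -0.004588 (det = -2975).
|∇h| = √(-0.001176² + -0.004588²) = 0.004736
Seepage velocity v = K·i/n = 2.6 × 0.004736 / 0.34 = 0.03622 m/day = 13.23 m/yr.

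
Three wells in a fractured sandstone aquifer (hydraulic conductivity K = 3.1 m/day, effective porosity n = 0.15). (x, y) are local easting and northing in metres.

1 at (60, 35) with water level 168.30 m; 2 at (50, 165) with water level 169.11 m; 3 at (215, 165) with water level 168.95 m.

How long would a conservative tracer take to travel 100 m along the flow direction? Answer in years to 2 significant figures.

Taking 1 as reference: 2−1 = (-10, 130, +0.81); 3−1 = (155, 130, +0.65).
Determinant of the coordinate differences = (-10)·130 − 155·130 = -21450.
∂h/∂x = [(+0.81)·130 − (+0.65)·130] / -21450 = -0.0009697
∂h/∂y = [(-10)·(+0.65) − 155·(+0.81)] / -21450 = +0.006156
|∇h| = √(-0.0009697² + 0.006156²) = 0.006232
Seepage velocity v = K·i/n = 3.1 × 0.006232 / 0.15 = 0.1288 m/day.
t = 100 / 0.1288 = 776.4 days = 2.13 years.

2.1 years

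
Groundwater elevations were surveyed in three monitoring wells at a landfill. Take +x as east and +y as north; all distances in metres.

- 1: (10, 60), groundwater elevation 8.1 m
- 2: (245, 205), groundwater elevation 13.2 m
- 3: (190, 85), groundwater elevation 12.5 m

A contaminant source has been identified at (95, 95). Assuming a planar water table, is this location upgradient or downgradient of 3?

Differences from 1: to 2 (Δx, Δy, Δh) = (235, 145, +5.1); to 3 = (180, 25, +4.4).
Solve a·Δx + b·Δy = Δh: det = 235·25 − 180·145 = -20225.
∂h/∂x = [(+5.1)·25 − (+4.4)·145] / -20225 = +0.02524
∂h/∂y = [235·(+4.4) − 180·(+5.1)] / -20225 = -0.005735
Head at (95, 95) = 8.1 + (+0.02524)·(85) + (-0.005735)·(35) = 10.04 m.
That is lower than the 12.5 m at 3, so the point is downgradient.

downgradient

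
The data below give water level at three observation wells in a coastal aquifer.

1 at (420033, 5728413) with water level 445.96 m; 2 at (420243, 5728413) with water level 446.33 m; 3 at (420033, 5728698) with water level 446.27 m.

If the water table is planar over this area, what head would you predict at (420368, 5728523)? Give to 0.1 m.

446.7 m

∂h/∂x = (446.33 − 445.96) / (420243 − 420033) = +0.001762
∂h/∂y = (446.27 − 445.96) / (5728698 − 5728413) = +0.001088
h(420368, 5728523) = 445.96 + (+0.001762)·(335) + (+0.001088)·(110) = 445.96 +0.590 +0.120 = 446.670 m.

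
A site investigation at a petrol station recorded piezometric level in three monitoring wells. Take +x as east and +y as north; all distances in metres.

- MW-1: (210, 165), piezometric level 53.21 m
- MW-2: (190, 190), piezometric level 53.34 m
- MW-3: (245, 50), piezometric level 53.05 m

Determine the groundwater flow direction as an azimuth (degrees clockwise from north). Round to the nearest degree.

Differences from MW-1: to MW-2 (Δx, Δy, Δh) = (-20, 25, +0.13); to MW-3 = (35, -115, -0.16).
Determinant of the coordinate differences = (-20)·(-115) − 35·25 = 1425.
∂h/∂x = [(+0.13)·(-115) − (-0.16)·25] / 1425 = -0.007684
∂h/∂y = [(-20)·(-0.16) − 35·(+0.13)] / 1425 = -0.0009474
Flow direction (−∇h) has components (+0.007684 E, +0.0009474 N).
Azimuth = atan2(E, N) = atan2(+0.007684, +0.0009474) = 83.0° ≈ 083°.

083°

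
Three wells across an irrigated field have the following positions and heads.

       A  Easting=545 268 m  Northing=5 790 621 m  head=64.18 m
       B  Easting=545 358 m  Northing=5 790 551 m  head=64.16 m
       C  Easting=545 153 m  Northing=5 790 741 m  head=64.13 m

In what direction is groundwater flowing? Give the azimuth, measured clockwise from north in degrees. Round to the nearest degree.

Differences from A: to B (Δx, Δy, Δh) = (90, -70, -0.02); to C = (-115, 120, -0.05).
Solve a·Δx + b·Δy = Δh: det = 90·120 − (-115)·(-70) = 2750.
∂h/∂x = [(-0.02)·120 − (-0.05)·(-70)] / 2750 = -0.002145
∂h/∂y = [90·(-0.05) − (-115)·(-0.02)] / 2750 = -0.002473
Flow direction (−∇h) has components (+0.002145 E, +0.002473 N).
Azimuth = atan2(E, N) = atan2(+0.002145, +0.002473) = 40.9° ≈ 041°.

041°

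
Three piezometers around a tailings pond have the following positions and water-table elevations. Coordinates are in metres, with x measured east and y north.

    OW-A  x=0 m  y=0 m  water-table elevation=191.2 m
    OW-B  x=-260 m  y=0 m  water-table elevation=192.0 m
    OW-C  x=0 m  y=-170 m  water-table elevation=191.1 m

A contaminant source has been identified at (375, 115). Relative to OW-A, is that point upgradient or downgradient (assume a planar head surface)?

∂h/∂x = (192.0 − 191.2) / (-260 − 0) = -0.003077
∂h/∂y = (191.1 − 191.2) / (-170 − 0) = +0.0005882
Head at (375, 115) = 191.2 + (-0.003077)·(375) + (+0.0005882)·(115) = 190.11 m.
That is lower than the 191.2 m at OW-A, so the point is downgradient.

downgradient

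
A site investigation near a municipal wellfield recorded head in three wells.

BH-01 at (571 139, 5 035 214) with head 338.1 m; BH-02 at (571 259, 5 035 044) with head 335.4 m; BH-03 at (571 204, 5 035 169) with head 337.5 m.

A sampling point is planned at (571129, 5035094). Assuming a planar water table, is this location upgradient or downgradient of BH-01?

Differences from BH-01: to BH-02 (Δx, Δy, Δh) = (120, -170, -2.7); to BH-03 = (65, -45, -0.6).
Determinant of the coordinate differences = 120·(-45) − 65·(-170) = 5650.
∂h/∂x = [(-2.7)·(-45) − (-0.6)·(-170)] / 5650 = +0.003451
∂h/∂y = [120·(-0.6) − 65·(-2.7)] / 5650 = +0.01832
Head at (571129, 5035094) = 338.1 + (+0.003451)·(-10) + (+0.01832)·(-120) = 335.87 m.
That is lower than the 338.1 m at BH-01, so the point is downgradient.

downgradient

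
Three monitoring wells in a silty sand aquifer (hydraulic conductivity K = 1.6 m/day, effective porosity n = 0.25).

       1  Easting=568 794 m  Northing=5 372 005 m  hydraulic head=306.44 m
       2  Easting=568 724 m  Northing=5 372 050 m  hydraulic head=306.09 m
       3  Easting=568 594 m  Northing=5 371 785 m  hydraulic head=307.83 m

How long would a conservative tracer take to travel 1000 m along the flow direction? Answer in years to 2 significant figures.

62 years

With h = a·x + b·y + c and 1 as origin, the differences give:
  (-70)·a + 45·b = -0.35
  (-200)·a + (-220)·b = +1.39
Eliminate b (×(-220) and ×45, subtract): 24400·a = 14.450 → a = ∂h/∂x = +0.0005922
Back-substitute: b = ∂h/∂y = -0.006857.
|∇h| = √(0.0005922² + -0.006857²) = 0.006883
Seepage velocity v = K·i/n = 1.6 × 0.006883 / 0.25 = 0.04405 m/day.
t = 1000 / 0.04405 = 2.27e+04 days = 62.1 years.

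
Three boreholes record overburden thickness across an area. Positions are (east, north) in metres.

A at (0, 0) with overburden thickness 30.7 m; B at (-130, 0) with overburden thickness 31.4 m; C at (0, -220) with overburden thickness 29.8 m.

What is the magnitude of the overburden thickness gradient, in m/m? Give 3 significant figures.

0.00676 m/m

∂d/∂x = (31.4 − 30.7) / (-130 − 0) = -0.005385
∂d/∂y = (29.8 − 30.7) / (-220 − 0) = +0.004091
|∇f| = √(-0.005385² + 0.004091²) = 0.006763 m/m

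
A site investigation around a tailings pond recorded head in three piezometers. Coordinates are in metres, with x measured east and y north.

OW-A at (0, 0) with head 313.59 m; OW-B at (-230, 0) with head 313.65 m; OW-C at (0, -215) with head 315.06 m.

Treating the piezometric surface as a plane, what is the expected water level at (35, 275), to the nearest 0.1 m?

∂h/∂x = (313.65 − 313.59) / (-230 − 0) = -0.0002609
∂h/∂y = (315.06 − 313.59) / (-215 − 0) = -0.006837
h(35, 275) = 313.59 + (-0.0002609)·(35) + (-0.006837)·(275) = 313.59 -0.009 -1.880 = 311.701 m.

311.7 m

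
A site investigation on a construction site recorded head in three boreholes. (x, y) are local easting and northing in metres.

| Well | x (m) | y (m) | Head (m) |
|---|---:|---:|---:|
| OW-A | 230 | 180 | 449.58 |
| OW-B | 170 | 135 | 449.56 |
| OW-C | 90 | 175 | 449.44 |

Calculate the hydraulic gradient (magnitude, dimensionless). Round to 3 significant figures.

0.00139

Three-point gradient (reference OW-A): Δ to OW-B = (-60, -45, -0.02), Δ to OW-C = (-140, -5, -0.14).
∂h/∂x = +0.001033, ∂h/∂y = -0.0009333 (det = -6000).
|∇h| = √(0.001033² + -0.0009333²) = 0.001392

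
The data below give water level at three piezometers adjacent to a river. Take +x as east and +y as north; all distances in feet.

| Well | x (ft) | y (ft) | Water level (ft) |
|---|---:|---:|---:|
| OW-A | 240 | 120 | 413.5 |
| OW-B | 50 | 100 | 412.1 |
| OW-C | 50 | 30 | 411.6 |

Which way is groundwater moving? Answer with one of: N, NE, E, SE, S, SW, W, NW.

With h = a·x + b·y + c and OW-A as origin, the differences give:
  (-190)·a + (-20)·b = -1.4
  (-190)·a + (-90)·b = -1.9
Eliminate b (×(-90) and ×(-20), subtract): 13300·a = 88.00 → a = ∂h/∂x = +0.006617
Back-substitute: b = ∂h/∂y = +0.007143.
Flow = −∇h = (-0.006617 east, -0.007143 north), which points southwest.

SW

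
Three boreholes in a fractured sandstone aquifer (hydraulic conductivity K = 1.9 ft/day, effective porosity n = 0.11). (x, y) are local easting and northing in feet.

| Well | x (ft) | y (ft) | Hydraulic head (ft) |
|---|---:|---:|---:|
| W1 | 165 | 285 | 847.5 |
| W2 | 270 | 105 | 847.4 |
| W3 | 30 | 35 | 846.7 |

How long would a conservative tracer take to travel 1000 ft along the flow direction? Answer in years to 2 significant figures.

Taking W1 as reference: W2−W1 = (105, -180, -0.1); W3−W1 = (-135, -250, -0.8).
Determinant of the coordinate differences = 105·(-250) − (-135)·(-180) = -50550.
∂h/∂x = [(-0.1)·(-250) − (-0.8)·(-180)] / -50550 = +0.002354
∂h/∂y = [105·(-0.8) − (-135)·(-0.1)] / -50550 = +0.001929
|∇h| = √(0.002354² + 0.001929²) = 0.003043
Seepage velocity v = K·i/n = 1.9 × 0.003043 / 0.11 = 0.05256 ft/day.
t = 1000 / 0.05256 = 1.903e+04 days = 52.1 years.

52 years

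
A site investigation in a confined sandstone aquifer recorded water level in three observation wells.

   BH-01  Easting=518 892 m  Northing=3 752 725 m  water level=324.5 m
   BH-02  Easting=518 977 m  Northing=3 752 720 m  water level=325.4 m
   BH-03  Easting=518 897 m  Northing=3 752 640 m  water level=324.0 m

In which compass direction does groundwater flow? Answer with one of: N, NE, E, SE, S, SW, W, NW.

With h = a·x + b·y + c and BH-01 as origin, the differences give:
  85·a + (-5)·b = +0.9
  5·a + (-85)·b = -0.5
Eliminate b (×(-85) and ×(-5), subtract): -7200·a = -79.00 → a = ∂h/∂x = +0.01097
Back-substitute: b = ∂h/∂y = +0.006528.
Flow = −∇h = (-0.01097 east, -0.006528 north), which points southwest.

SW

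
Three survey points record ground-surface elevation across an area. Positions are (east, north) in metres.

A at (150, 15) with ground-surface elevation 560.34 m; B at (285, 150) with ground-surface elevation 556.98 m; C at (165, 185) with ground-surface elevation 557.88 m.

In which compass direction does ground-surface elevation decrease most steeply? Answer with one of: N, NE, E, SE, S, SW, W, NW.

NE

Differences from A: to B (Δx, Δy, Δh) = (135, 135, -3.36); to C = (15, 170, -2.46).
Solve a·Δx + b·Δy = Δz: det = 135·170 − 15·135 = 20925.
∂z/∂x = [(-3.36)·170 − (-2.46)·135] / 20925 = -0.01143
∂z/∂y = [135·(-2.46) − 15·(-3.36)] / 20925 = -0.01346
Steepest decrease is along −∇f = (+0.01143 E, +0.01346 N) → northeast.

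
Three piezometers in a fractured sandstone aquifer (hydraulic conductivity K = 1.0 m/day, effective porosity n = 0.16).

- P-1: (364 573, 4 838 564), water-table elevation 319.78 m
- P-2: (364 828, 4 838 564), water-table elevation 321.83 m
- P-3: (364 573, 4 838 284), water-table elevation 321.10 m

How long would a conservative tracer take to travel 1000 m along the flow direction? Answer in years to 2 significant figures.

∂h/∂x = (321.83 − 319.78) / (364828 − 364573) = +0.008039
∂h/∂y = (321.10 − 319.78) / (4838284 − 4838564) = -0.004714
|∇h| = √(0.008039² + -0.004714²) = 0.009319
Seepage velocity v = K·i/n = 1.0 × 0.009319 / 0.16 = 0.05824 m/day.
t = 1000 / 0.05824 = 1.717e+04 days = 47 years.

47 years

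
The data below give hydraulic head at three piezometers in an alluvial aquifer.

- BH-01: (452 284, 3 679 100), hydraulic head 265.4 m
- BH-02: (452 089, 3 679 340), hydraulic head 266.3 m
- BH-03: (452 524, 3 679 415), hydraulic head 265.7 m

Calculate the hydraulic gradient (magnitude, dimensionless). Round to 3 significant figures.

Differences from BH-01: to BH-02 (Δx, Δy, Δh) = (-195, 240, +0.9); to BH-03 = (240, 315, +0.3).
Determinant of the coordinate differences = (-195)·315 − 240·240 = -119025.
∂h/∂x = [(+0.9)·315 − (+0.3)·240] / -119025 = -0.001777
∂h/∂y = [(-195)·(+0.3) − 240·(+0.9)] / -119025 = +0.002306
|∇h| = √(-0.001777² + 0.002306²) = 0.002911

0.00291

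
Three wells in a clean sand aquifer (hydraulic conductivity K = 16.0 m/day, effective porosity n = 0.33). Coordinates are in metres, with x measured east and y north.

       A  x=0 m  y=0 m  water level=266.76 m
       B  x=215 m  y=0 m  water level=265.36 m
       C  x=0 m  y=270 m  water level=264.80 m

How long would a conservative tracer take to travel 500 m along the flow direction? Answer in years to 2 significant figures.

2.9 years

∂h/∂x = (265.36 − 266.76) / (215 − 0) = -0.006512
∂h/∂y = (264.80 − 266.76) / (270 − 0) = -0.007259
|∇h| = √(-0.006512² + -0.007259²) = 0.009752
Seepage velocity v = K·i/n = 16.0 × 0.009752 / 0.33 = 0.4728 m/day.
t = 500 / 0.4728 = 1058 days = 2.9 years.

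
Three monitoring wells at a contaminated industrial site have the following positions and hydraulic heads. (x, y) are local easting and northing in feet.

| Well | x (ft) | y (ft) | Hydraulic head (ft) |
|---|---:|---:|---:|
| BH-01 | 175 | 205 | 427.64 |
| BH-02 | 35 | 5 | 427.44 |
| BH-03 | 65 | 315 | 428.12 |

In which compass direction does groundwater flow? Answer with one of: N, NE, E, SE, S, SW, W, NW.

SE

With h = a·x + b·y + c and BH-01 as origin, the differences give:
  (-140)·a + (-200)·b = -0.20
  (-110)·a + 110·b = +0.48
Eliminate b (×110 and ×(-200), subtract): -37400·a = 74.000 → a = ∂h/∂x = -0.001979
Back-substitute: b = ∂h/∂y = +0.002385.
Flow = −∇h = (+0.001979 east, -0.002385 north), which points southeast.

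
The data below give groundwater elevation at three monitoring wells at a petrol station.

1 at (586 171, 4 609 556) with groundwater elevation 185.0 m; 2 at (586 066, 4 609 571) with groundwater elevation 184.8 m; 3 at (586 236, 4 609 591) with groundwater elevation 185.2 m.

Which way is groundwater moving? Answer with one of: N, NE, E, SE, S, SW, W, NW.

SW

Differences from 1: to 2 (Δx, Δy, Δh) = (-105, 15, -0.2); to 3 = (65, 35, +0.2).
Solve a·Δx + b·Δy = Δh: det = (-105)·35 − 65·15 = -4650.
∂h/∂x = [(-0.2)·35 − (+0.2)·15] / -4650 = +0.002151
∂h/∂y = [(-105)·(+0.2) − 65·(-0.2)] / -4650 = +0.001720
Flow = −∇h = (-0.002151 east, -0.001720 north), which points southwest.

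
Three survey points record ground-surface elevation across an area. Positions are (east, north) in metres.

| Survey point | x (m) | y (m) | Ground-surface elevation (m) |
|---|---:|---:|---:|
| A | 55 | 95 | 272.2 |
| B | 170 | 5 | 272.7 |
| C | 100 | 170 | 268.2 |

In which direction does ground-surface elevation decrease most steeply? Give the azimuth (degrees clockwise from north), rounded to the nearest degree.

Taking A as reference: B−A = (115, -90, +0.5); C−A = (45, 75, -4.0).
Solve a·Δx + b·Δy = Δz: det = 115·75 − 45·(-90) = 12675.
∂z/∂x = [(+0.5)·75 − (-4.0)·(-90)] / 12675 = -0.02544
∂z/∂y = [115·(-4.0) − 45·(+0.5)] / 12675 = -0.03807
Steepest decrease is along −∇f: components (+0.02544 E, +0.03807 N).
Azimuth = atan2(+0.02544, +0.03807) = 33.8° ≈ 034°.

034°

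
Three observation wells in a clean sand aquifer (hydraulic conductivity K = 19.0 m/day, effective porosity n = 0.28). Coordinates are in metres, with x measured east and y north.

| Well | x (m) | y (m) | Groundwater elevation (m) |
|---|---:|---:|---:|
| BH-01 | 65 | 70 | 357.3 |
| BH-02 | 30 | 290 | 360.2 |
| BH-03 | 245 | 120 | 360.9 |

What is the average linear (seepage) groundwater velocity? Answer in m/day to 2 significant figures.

1.5 m/day

Differences from BH-01: to BH-02 (Δx, Δy, Δh) = (-35, 220, +2.9); to BH-03 = (180, 50, +3.6).
Determinant of the coordinate differences = (-35)·50 − 180·220 = -41350.
∂h/∂x = [(+2.9)·50 − (+3.6)·220] / -41350 = +0.01565
∂h/∂y = [(-35)·(+3.6) − 180·(+2.9)] / -41350 = +0.01567
|∇h| = √(0.01565² + 0.01567²) = 0.02215
Seepage velocity v = K·i/n = 19.0 × 0.02215 / 0.28 = 1.503 m/day.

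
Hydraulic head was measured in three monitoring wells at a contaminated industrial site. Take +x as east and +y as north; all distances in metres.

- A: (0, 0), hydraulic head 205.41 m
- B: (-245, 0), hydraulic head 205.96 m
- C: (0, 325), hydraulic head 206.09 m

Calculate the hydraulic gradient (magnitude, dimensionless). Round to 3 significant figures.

∂h/∂x = (205.96 − 205.41) / (-245 − 0) = -0.002245
∂h/∂y = (206.09 − 205.41) / (325 − 0) = +0.002092
|∇h| = √(-0.002245² + 0.002092²) = 0.003069

0.00307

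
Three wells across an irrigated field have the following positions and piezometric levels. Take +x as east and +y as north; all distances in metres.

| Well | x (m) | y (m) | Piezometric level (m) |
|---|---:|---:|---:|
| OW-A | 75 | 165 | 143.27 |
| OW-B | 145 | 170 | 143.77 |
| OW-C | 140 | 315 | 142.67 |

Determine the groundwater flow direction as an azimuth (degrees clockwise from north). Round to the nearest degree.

314°

Three-point gradient (reference OW-A): Δ to OW-B = (70, 5, +0.50), Δ to OW-C = (65, 150, -0.60).
∂h/∂x = +0.007666, ∂h/∂y = -0.007322 (det = 10175).
Flow direction (−∇h) has components (-0.007666 E, +0.007322 N).
Azimuth = atan2(E, N) = atan2(-0.007666, +0.007322) = 313.7° ≈ 314°.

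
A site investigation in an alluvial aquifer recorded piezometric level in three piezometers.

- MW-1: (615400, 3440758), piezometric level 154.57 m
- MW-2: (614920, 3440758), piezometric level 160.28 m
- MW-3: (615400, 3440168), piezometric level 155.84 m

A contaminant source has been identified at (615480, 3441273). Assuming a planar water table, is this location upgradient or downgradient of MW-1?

downgradient

∂h/∂x = (160.28 − 154.57) / (614920 − 615400) = -0.01190
∂h/∂y = (155.84 − 154.57) / (3440168 − 3440758) = -0.002153
Head at (615480, 3441273) = 154.57 + (-0.01190)·(80) + (-0.002153)·(515) = 152.51 m.
That is lower than the 154.57 m at MW-1, so the point is downgradient.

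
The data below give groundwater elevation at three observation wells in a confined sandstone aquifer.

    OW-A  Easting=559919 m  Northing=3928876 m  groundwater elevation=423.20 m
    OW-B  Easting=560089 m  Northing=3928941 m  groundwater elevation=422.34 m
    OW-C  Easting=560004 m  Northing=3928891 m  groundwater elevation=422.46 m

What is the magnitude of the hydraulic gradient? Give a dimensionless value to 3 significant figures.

Differences from OW-A: to OW-B (Δx, Δy, Δh) = (170, 65, -0.86); to OW-C = (85, 15, -0.74).
Solve a·Δx + b·Δy = Δh: det = 170·15 − 85·65 = -2975.
∂h/∂x = [(-0.86)·15 − (-0.74)·65] / -2975 = -0.01183
∂h/∂y = [170·(-0.74) − 85·(-0.86)] / -2975 = +0.01771
|∇h| = √(-0.01183² + 0.01771²) = 0.0213

0.0213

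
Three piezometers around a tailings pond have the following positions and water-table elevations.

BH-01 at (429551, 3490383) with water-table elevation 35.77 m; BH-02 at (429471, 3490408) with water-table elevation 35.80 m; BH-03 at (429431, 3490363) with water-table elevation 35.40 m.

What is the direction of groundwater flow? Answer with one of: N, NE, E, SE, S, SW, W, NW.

S

Three-point gradient (reference BH-01): Δ to BH-02 = (-80, 25, +0.03), Δ to BH-03 = (-120, -20, -0.37).
∂h/∂x = +0.001880, ∂h/∂y = +0.007217 (det = 4600).
Flow = −∇h = (-0.001880 east, -0.007217 north), which points south.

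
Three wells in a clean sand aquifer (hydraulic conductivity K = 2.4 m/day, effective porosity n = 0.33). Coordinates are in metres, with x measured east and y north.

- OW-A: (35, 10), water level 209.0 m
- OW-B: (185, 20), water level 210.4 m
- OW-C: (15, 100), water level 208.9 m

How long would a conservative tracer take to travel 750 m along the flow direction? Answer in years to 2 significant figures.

30 years

With h = a·x + b·y + c and OW-A as origin, the differences give:
  150·a + 10·b = +1.4
  (-20)·a + 90·b = -0.1
Eliminate b (×90 and ×10, subtract): 13700·a = 127.00 → a = ∂h/∂x = +0.009270
Back-substitute: b = ∂h/∂y = +0.0009489.
|∇h| = √(0.009270² + 0.0009489²) = 0.009318
Seepage velocity v = K·i/n = 2.4 × 0.009318 / 0.33 = 0.06777 m/day.
t = 750 / 0.06777 = 1.107e+04 days = 30.3 years.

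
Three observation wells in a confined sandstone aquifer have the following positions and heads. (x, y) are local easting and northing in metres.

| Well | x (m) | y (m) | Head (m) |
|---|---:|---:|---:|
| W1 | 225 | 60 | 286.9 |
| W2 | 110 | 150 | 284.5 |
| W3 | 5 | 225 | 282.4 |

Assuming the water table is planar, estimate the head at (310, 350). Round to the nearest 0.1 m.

284.1 m

Taking W1 as reference: W2−W1 = (-115, 90, -2.4); W3−W1 = (-220, 165, -4.5).
Determinant of the coordinate differences = (-115)·165 − (-220)·90 = 825.
∂h/∂x = [(-2.4)·165 − (-4.5)·90] / 825 = +0.01091
∂h/∂y = [(-115)·(-4.5) − (-220)·(-2.4)] / 825 = -0.01273
h(310, 350) = 286.9 + (+0.01091)·(85) + (-0.01273)·(290) = 286.9 +0.927 -3.691 = 284.136 m.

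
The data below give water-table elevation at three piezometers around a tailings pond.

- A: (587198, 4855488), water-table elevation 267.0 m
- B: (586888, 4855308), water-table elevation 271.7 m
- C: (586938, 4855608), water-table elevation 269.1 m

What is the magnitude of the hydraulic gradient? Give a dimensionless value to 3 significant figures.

Taking A as reference: B−A = (-310, -180, +4.7); C−A = (-260, 120, +2.1).
Solve a·Δx + b·Δy = Δh: det = (-310)·120 − (-260)·(-180) = -84000.
∂h/∂x = [(+4.7)·120 − (+2.1)·(-180)] / -84000 = -0.01121
∂h/∂y = [(-310)·(+2.1) − (-260)·(+4.7)] / -84000 = -0.006798
|∇h| = √(-0.01121² + -0.006798²) = 0.01311

0.0131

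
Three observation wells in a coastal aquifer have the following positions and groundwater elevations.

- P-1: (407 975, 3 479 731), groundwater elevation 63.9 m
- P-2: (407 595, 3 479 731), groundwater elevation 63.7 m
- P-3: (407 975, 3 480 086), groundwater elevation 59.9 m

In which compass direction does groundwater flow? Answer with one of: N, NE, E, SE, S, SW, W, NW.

∂h/∂x = (63.7 − 63.9) / (407595 − 407975) = +0.0005263
∂h/∂y = (59.9 − 63.9) / (3480086 − 3479731) = -0.01127
Flow = −∇h = (-0.0005263 east, +0.01127 north), which points north.

N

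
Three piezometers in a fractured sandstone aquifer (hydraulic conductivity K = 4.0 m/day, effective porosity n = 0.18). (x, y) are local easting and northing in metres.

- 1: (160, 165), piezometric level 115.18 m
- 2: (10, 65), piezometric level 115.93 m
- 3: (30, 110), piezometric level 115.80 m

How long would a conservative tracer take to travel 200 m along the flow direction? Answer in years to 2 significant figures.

5.5 years

Differences from 1: to 2 (Δx, Δy, Δh) = (-150, -100, +0.75); to 3 = (-130, -55, +0.62).
Solve a·Δx + b·Δy = Δh: det = (-150)·(-55) − (-130)·(-100) = -4750.
∂h/∂x = [(+0.75)·(-55) − (+0.62)·(-100)] / -4750 = -0.004368
∂h/∂y = [(-150)·(+0.62) − (-130)·(+0.75)] / -4750 = -0.0009474
|∇h| = √(-0.004368² + -0.0009474²) = 0.00447
Seepage velocity v = K·i/n = 4.0 × 0.00447 / 0.18 = 0.09933 m/day.
t = 200 / 0.09933 = 2013 days = 5.51 years.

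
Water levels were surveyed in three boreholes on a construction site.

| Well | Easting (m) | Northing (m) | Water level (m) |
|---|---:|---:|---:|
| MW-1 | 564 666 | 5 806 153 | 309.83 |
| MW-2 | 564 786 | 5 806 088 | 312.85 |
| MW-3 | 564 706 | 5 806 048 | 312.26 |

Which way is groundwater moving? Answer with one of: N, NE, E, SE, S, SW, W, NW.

Three-point gradient (reference MW-1): Δ to MW-2 = (120, -65, +3.02), Δ to MW-3 = (40, -105, +2.43).
∂h/∂x = +0.01592, ∂h/∂y = -0.01708 (det = -10000).
Flow = −∇h = (-0.01592 east, +0.01708 north), which points northwest.

NW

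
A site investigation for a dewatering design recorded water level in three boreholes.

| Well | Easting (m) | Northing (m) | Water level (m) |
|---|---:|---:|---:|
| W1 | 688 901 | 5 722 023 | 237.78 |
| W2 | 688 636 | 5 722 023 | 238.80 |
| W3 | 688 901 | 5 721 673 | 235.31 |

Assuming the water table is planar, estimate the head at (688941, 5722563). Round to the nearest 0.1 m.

241.4 m

∂h/∂x = (238.80 − 237.78) / (688636 − 688901) = -0.003849
∂h/∂y = (235.31 − 237.78) / (5721673 − 5722023) = +0.007057
h(688941, 5722563) = 237.78 + (-0.003849)·(40) + (+0.007057)·(540) = 237.78 -0.154 +3.811 = 241.437 m.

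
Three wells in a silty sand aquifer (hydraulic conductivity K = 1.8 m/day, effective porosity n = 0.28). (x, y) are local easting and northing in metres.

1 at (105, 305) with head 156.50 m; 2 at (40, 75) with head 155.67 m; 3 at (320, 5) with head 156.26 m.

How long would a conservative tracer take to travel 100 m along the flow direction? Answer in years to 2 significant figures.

11 years

Taking 1 as reference: 2−1 = (-65, -230, -0.83); 3−1 = (215, -300, -0.24).
Determinant of the coordinate differences = (-65)·(-300) − 215·(-230) = 68950.
∂h/∂x = [(-0.83)·(-300) − (-0.24)·(-230)] / 68950 = +0.002811
∂h/∂y = [(-65)·(-0.24) − 215·(-0.83)] / 68950 = +0.002814
|∇h| = √(0.002811² + 0.002814²) = 0.003977
Seepage velocity v = K·i/n = 1.8 × 0.003977 / 0.28 = 0.02557 m/day.
t = 100 / 0.02557 = 3911 days = 10.7 years.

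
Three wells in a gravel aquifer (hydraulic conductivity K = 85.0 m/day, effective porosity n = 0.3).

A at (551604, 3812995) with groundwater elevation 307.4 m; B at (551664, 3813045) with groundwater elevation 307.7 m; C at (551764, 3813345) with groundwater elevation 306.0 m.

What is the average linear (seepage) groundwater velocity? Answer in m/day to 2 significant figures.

4.8 m/day

With h = a·x + b·y + c and A as origin, the differences give:
  60·a + 50·b = +0.3
  160·a + 350·b = -1.4
Eliminate b (×350 and ×50, subtract): 13000·a = 175.00 → a = ∂h/∂x = +0.01346
Back-substitute: b = ∂h/∂y = -0.01015.
|∇h| = √(0.01346² + -0.01015²) = 0.01686
Seepage velocity v = K·i/n = 85.0 × 0.01686 / 0.3 = 4.777 m/day.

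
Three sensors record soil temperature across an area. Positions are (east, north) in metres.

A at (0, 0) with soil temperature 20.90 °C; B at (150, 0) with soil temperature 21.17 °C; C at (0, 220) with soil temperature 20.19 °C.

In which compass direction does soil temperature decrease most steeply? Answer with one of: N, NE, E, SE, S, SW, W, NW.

∂T/∂x = (21.17 − 20.90) / (150 − 0) = +0.001800
∂T/∂y = (20.19 − 20.90) / (220 − 0) = -0.003227
Steepest decrease is along −∇f = (-0.001800 E, +0.003227 N) → northwest.

NW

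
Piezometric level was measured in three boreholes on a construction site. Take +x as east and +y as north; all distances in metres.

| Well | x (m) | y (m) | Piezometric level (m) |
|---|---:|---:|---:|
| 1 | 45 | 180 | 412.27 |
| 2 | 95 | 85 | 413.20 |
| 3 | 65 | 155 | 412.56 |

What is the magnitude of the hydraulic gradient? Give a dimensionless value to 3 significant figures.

Taking 1 as reference: 2−1 = (50, -95, +0.93); 3−1 = (20, -25, +0.29).
Solve a·Δx + b·Δy = Δh: det = 50·(-25) − 20·(-95) = 650.
∂h/∂x = [(+0.93)·(-25) − (+0.29)·(-95)] / 650 = +0.006615
∂h/∂y = [50·(+0.29) − 20·(+0.93)] / 650 = -0.006308
|∇h| = √(0.006615² + -0.006308²) = 0.009141

0.00914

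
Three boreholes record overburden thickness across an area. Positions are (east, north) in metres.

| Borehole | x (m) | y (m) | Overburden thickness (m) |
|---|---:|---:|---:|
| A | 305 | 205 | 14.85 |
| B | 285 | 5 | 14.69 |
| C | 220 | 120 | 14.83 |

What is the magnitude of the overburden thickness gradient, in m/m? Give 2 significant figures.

0.0011 m/m

With d = a·x + b·y + c and A as origin, the differences give:
  (-20)·a + (-200)·b = -0.16
  (-85)·a + (-85)·b = -0.02
Eliminate b (×(-85) and ×(-200), subtract): -15300·a = 9.600 → a = ∂d/∂x = -0.0006275
Back-substitute: b = ∂d/∂y = +0.0008627.
|∇f| = √(-0.0006275² + 0.0008627²) = 0.001067 m/m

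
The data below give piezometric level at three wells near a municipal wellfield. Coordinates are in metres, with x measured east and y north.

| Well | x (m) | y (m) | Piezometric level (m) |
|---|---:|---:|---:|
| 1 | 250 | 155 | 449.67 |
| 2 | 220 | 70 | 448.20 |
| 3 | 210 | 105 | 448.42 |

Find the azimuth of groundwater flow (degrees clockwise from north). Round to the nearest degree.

237°

Differences from 1: to 2 (Δx, Δy, Δh) = (-30, -85, -1.47); to 3 = (-40, -50, -1.25).
Solve a·Δx + b·Δy = Δh: det = (-30)·(-50) − (-40)·(-85) = -1900.
∂h/∂x = [(-1.47)·(-50) − (-1.25)·(-85)] / -1900 = +0.01724
∂h/∂y = [(-30)·(-1.25) − (-40)·(-1.47)] / -1900 = +0.01121
Flow direction (−∇h) has components (-0.01724 E, -0.01121 N).
Azimuth = atan2(E, N) = atan2(-0.01724, -0.01121) = 237.0° ≈ 237°.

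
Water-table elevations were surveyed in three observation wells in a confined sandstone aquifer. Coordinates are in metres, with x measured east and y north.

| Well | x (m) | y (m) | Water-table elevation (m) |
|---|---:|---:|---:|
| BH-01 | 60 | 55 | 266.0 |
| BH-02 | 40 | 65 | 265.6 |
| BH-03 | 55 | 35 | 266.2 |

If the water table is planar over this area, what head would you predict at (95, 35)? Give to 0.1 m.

Differences from BH-01: to BH-02 (Δx, Δy, Δh) = (-20, 10, -0.4); to BH-03 = (-5, -20, +0.2).
Solve a·Δx + b·Δy = Δh: det = (-20)·(-20) − (-5)·10 = 450.
∂h/∂x = [(-0.4)·(-20) − (+0.2)·10] / 450 = +0.01333
∂h/∂y = [(-20)·(+0.2) − (-5)·(-0.4)] / 450 = -0.01333
h(95, 35) = 266.0 + (+0.01333)·(35) + (-0.01333)·(-20) = 266.0 +0.467 +0.267 = 266.733 m.

266.7 m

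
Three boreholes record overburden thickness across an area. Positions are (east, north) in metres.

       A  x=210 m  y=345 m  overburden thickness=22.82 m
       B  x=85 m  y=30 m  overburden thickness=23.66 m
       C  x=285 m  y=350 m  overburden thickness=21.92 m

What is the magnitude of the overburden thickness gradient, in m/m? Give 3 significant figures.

0.0123 m/m

With d = a·x + b·y + c and A as origin, the differences give:
  (-125)·a + (-315)·b = +0.84
  75·a + 5·b = -0.90
Eliminate b (×5 and ×(-315), subtract): 23000·a = -279.300 → a = ∂d/∂x = -0.01214
Back-substitute: b = ∂d/∂y = +0.002152.
|∇f| = √(-0.01214² + 0.002152²) = 0.01233 m/m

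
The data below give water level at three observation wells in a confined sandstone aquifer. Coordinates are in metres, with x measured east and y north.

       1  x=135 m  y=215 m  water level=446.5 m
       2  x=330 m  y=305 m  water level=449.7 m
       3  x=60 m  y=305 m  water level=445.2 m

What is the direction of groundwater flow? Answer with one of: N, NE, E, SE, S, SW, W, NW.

W

Taking 1 as reference: 2−1 = (195, 90, +3.2); 3−1 = (-75, 90, -1.3).
Solve a·Δx + b·Δy = Δh: det = 195·90 − (-75)·90 = 24300.
∂h/∂x = [(+3.2)·90 − (-1.3)·90] / 24300 = +0.01667
∂h/∂y = [195·(-1.3) − (-75)·(+3.2)] / 24300 = -0.0005556
Flow = −∇h = (-0.01667 east, +0.0005556 north), which points west.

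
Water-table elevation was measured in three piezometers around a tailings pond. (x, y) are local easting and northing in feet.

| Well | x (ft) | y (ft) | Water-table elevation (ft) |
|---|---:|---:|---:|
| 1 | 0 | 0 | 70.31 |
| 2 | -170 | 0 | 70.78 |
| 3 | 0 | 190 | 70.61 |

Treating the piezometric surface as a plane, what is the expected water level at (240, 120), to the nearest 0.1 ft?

∂h/∂x = (70.78 − 70.31) / (-170 − 0) = -0.002765
∂h/∂y = (70.61 − 70.31) / (190 − 0) = +0.001579
h(240, 120) = 70.31 + (-0.002765)·(240) + (+0.001579)·(120) = 70.31 -0.664 +0.189 = 69.836 ft.

69.8 ft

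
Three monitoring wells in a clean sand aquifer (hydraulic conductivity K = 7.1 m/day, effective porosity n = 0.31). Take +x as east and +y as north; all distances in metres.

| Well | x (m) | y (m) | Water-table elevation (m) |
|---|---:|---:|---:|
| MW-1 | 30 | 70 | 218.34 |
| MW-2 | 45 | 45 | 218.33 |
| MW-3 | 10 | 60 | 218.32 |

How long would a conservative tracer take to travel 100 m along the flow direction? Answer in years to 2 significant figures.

With h = a·x + b·y + c and MW-1 as origin, the differences give:
  15·a + (-25)·b = -0.01
  (-20)·a + (-10)·b = -0.02
Eliminate b (×(-10) and ×(-25), subtract): -650·a = -0.400 → a = ∂h/∂x = +0.0006154
Back-substitute: b = ∂h/∂y = +0.0007692.
|∇h| = √(0.0006154² + 0.0007692²) = 0.0009851
Seepage velocity v = K·i/n = 7.1 × 0.0009851 / 0.31 = 0.02256 m/day.
t = 100 / 0.02256 = 4433 days = 12.1 years.

12 years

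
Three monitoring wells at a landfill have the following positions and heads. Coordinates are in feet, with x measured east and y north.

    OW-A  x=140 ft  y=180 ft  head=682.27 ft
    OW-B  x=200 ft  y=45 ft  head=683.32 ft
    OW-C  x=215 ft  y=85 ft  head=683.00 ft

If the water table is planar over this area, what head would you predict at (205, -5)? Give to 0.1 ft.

Differences from OW-A: to OW-B (Δx, Δy, Δh) = (60, -135, +1.05); to OW-C = (75, -95, +0.73).
Solve a·Δx + b·Δy = Δh: det = 60·(-95) − 75·(-135) = 4425.
∂h/∂x = [(+1.05)·(-95) − (+0.73)·(-135)] / 4425 = -0.0002712
∂h/∂y = [60·(+0.73) − 75·(+1.05)] / 4425 = -0.007898
h(205, -5) = 682.27 + (-0.0002712)·(65) + (-0.007898)·(-185) = 682.27 -0.018 +1.461 = 683.714 ft.

683.7 ft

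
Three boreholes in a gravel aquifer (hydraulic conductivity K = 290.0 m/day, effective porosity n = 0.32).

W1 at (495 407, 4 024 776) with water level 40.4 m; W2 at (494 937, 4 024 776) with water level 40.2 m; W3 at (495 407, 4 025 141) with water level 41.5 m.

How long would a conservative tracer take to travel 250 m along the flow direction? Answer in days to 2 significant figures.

91 days

∂h/∂x = (40.2 − 40.4) / (494937 − 495407) = +0.0004255
∂h/∂y = (41.5 − 40.4) / (4025141 − 4024776) = +0.003014
|∇h| = √(0.0004255² + 0.003014²) = 0.003044
Seepage velocity v = K·i/n = 290.0 × 0.003044 / 0.32 = 2.759 m/day.
t = 250 / 2.759 = 90.61 days.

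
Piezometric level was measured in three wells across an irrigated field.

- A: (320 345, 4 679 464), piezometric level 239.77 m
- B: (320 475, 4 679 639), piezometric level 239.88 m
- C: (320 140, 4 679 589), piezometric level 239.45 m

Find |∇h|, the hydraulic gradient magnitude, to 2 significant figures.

With h = a·x + b·y + c and A as origin, the differences give:
  130·a + 175·b = +0.11
  (-205)·a + 125·b = -0.32
Eliminate b (×125 and ×175, subtract): 52125·a = 69.750 → a = ∂h/∂x = +0.001338
Back-substitute: b = ∂h/∂y = -0.0003655.
|∇h| = √(0.001338² + -0.0003655²) = 0.001387

0.0014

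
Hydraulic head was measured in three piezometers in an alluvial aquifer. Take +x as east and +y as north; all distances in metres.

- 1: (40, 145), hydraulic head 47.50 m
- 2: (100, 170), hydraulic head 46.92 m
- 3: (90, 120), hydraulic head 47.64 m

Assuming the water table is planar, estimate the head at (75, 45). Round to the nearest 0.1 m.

48.7 m

Differences from 1: to 2 (Δx, Δy, Δh) = (60, 25, -0.58); to 3 = (50, -25, +0.14).
Determinant of the coordinate differences = 60·(-25) − 50·25 = -2750.
∂h/∂x = [(-0.58)·(-25) − (+0.14)·25] / -2750 = -0.004000
∂h/∂y = [60·(+0.14) − 50·(-0.58)] / -2750 = -0.01360
h(75, 45) = 47.50 + (-0.004000)·(35) + (-0.01360)·(-100) = 47.50 -0.140 +1.360 = 48.720 m.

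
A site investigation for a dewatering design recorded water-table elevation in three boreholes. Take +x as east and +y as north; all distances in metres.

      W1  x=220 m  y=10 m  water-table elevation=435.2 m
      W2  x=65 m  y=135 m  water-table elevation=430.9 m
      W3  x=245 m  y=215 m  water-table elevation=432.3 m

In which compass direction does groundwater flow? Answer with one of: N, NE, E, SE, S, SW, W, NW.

NW

With h = a·x + b·y + c and W1 as origin, the differences give:
  (-155)·a + 125·b = -4.3
  25·a + 205·b = -2.9
Eliminate b (×205 and ×125, subtract): -34900·a = -519.00 → a = ∂h/∂x = +0.01487
Back-substitute: b = ∂h/∂y = -0.01596.
Flow = −∇h = (-0.01487 east, +0.01596 north), which points northwest.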